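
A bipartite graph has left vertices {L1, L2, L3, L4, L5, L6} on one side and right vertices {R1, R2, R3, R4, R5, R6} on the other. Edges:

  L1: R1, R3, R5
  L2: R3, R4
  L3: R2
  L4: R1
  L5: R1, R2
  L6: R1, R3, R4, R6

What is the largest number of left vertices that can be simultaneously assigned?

5

Unit-capacity flow: source→left, listed edges, right→sink; max matching = max flow.
Augmenting path L1→R1 (+1); matched 1.
Augmenting path L2→R3 (+1); matched 2.
Augmenting path L3→R2 (+1); matched 3.
Augmenting path L6→R4 (+1); matched 4.
Augmenting path L4→R1→L1→R5 (+1); matched 5.
No augmenting path remains; maximum matching = 5.
König certificate: {L1, L2, L6, R1, R2} is a vertex cover of size 5 (every listed pair touches it), so no matching can be larger.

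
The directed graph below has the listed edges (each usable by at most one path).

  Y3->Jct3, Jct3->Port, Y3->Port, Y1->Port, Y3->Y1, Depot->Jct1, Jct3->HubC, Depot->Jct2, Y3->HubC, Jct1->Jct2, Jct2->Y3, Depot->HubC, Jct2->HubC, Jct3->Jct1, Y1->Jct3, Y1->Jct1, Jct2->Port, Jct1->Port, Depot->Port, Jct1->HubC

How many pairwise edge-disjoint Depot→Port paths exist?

Assign every edge capacity 1; by Menger, the answer equals the max flow.
Path Depot→Port (+1); total 1.
Path Depot→Jct1→Port (+1); total 2.
Path Depot→Jct2→Port (+1); total 3.
No residual Depot→Port path; max flow = 3.
Certifying cut of size 3: {Depot→Jct1, Depot→Jct2, Depot→Port}.

3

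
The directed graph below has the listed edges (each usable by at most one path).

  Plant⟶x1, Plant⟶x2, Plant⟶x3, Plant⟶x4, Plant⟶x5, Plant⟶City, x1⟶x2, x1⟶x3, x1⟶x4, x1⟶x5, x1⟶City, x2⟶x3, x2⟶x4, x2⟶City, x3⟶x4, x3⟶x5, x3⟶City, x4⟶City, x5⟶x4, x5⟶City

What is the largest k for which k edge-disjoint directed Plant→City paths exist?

6

Assign every edge capacity 1; by Menger, the answer equals the max flow.
Path Plant→City (+1); total 1.
Path Plant→x1→City (+1); total 2.
Path Plant→x2→City (+1); total 3.
Path Plant→x3→City (+1); total 4.
Path Plant→x4→City (+1); total 5.
Path Plant→x5→City (+1); total 6.
No residual Plant→City path; max flow = 6.
Certifying cut of size 6: {Plant→City, Plant→x1, Plant→x2, Plant→x3, Plant→x4, Plant→x5}.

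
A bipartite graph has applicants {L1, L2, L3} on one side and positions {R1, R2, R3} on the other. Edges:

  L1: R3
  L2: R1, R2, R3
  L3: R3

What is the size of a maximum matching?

Unit-capacity flow: source→left, listed edges, right→sink; max matching = max flow.
Augmenting path L1→R3 (+1); matched 1.
Augmenting path L2→R1 (+1); matched 2.
No augmenting path remains; maximum matching = 2.
König certificate: {L2, R3} is a vertex cover of size 2 (every listed pair touches it), so no matching can be larger.

2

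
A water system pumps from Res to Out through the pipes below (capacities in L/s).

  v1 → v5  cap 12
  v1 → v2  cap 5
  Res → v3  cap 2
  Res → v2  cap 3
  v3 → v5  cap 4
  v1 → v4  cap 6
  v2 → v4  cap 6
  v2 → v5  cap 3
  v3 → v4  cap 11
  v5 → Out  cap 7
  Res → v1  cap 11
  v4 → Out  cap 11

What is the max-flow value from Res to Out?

16

Augment Res→v1→v4→Out: bottleneck 6, flow now 6.
Augment Res→v1→v5→Out: bottleneck 5, flow now 11.
Augment Res→v2→v4→Out: bottleneck 3, flow now 14.
Augment Res→v3→v4→Out: bottleneck 2, flow now 16.
No augmenting path remains; maximum flow = 16.
In the residual graph, reachable from Res: {Res}.
Min-cut edges: Res→v1 (11), Res→v2 (3), Res→v3 (2); capacity 11 + 3 + 2 = 16.
This cut is saturated, so no flow can exceed 16.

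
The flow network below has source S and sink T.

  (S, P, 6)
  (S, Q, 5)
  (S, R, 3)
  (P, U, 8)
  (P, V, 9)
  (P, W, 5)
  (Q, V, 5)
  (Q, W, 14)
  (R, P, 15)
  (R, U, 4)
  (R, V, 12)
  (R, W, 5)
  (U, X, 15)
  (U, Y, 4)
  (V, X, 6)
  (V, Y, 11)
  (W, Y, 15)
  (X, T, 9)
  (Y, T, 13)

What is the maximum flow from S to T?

Augment S→P→U→X→T: bottleneck 6, flow now 6.
Augment S→Q→V→X→T: bottleneck 3, flow now 9.
Augment S→Q→V→Y→T: bottleneck 2, flow now 11.
Augment S→R→U→Y→T: bottleneck 3, flow now 14.
No augmenting path remains; maximum flow = 14.
In the residual graph, reachable from S: {S}.
Min-cut edges: S→P (6), S→Q (5), S→R (3); capacity 6 + 5 + 3 = 14.
This cut is saturated, so no flow can exceed 14.

14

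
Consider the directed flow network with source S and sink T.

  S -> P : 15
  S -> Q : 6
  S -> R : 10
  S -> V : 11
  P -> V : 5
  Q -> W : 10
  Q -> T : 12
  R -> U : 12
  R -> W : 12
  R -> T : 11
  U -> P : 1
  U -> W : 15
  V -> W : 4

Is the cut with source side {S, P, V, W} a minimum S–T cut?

Yes — it is a minimum cut (capacity 16).

Given cut capacity: 6 + 10 = 16.
Augment S→Q→T: bottleneck 6, flow now 6.
Augment S→R→T: bottleneck 10, flow now 16.
No augmenting path remains; maximum flow = 16.
Cut capacity 16 equals the max flow, so it is a minimum cut.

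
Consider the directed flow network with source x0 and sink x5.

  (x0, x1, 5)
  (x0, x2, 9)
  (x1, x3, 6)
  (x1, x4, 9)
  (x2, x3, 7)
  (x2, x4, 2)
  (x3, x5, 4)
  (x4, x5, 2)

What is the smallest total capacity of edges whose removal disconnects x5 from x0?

6

Augment x0→x1→x3→x5: bottleneck 4, flow now 4.
Augment x0→x1→x4→x5: bottleneck 1, flow now 5.
Augment x0→x2→x4→x5: bottleneck 1, flow now 6.
No augmenting path remains; maximum flow = 6.
By max-flow min-cut, the minimum cut capacity equals the max flow.
In the residual graph, reachable from x0: {x0, x1, x2, x3, x4}.
Min-cut edges: x3→x5 (4), x4→x5 (2); capacity 4 + 2 = 6.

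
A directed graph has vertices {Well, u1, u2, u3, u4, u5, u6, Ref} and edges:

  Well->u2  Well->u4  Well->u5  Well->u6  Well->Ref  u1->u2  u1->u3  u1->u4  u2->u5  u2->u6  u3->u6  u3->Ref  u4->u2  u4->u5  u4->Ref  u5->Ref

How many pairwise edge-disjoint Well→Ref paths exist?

Assign every edge capacity 1; by Menger, the answer equals the max flow.
Path Well→Ref (+1); total 1.
Path Well→u4→Ref (+1); total 2.
Path Well→u5→Ref (+1); total 3.
No residual Well→Ref path; max flow = 3.
Certifying cut of size 3: {Well→Ref, Well→u4, u5→Ref}.

3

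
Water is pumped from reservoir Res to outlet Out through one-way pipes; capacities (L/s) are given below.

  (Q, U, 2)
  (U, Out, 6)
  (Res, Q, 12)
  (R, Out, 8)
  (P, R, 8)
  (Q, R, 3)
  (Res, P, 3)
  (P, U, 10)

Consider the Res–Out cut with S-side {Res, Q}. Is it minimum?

Given cut capacity: 3 + 3 + 2 = 8.
Augment Res→P→R→Out: bottleneck 3, flow now 3.
Augment Res→Q→R→Out: bottleneck 3, flow now 6.
Augment Res→Q→U→Out: bottleneck 2, flow now 8.
No augmenting path remains; maximum flow = 8.
Cut capacity 8 equals the max flow, so it is a minimum cut.

Yes — it is a minimum cut (capacity 8).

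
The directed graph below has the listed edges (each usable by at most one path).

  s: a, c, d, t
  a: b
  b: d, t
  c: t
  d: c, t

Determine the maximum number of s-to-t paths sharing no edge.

Assign every edge capacity 1; by Menger, the answer equals the max flow.
Path s→t (+1); total 1.
Path s→c→t (+1); total 2.
Path s→d→t (+1); total 3.
Path s→a→b→t (+1); total 4.
No residual s→t path; max flow = 4.
Certifying cut of size 4: {s→a, s→c, s→d, s→t}.

4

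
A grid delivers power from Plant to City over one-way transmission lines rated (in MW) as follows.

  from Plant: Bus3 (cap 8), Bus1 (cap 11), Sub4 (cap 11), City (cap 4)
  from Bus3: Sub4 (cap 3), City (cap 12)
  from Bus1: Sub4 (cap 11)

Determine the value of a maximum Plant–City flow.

12

Augment Plant→City: bottleneck 4, flow now 4.
Augment Plant→Bus3→City: bottleneck 8, flow now 12.
No augmenting path remains; maximum flow = 12.
In the residual graph, reachable from Plant: {Plant, Bus1, Sub4}.
Min-cut edges: Plant→Bus3 (8), Plant→City (4); capacity 8 + 4 = 12.
This cut is saturated, so no flow can exceed 12.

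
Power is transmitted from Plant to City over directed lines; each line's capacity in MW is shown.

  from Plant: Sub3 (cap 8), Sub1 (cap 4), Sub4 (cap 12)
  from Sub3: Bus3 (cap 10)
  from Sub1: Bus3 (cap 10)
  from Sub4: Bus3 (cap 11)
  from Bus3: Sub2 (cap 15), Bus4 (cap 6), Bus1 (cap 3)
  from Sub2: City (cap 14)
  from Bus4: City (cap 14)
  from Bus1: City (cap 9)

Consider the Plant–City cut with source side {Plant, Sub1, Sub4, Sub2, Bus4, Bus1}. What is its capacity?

66

Edges leaving {Plant, Sub1, Sub4, Sub2, Bus4, Bus1}: Plant→Sub3 (8), Sub1→Bus3 (10), Sub4→Bus3 (11), Sub2→City (14), Bus4→City (14), Bus1→City (9).
Cut capacity = 8 + 10 + 11 + 14 + 14 + 9 = 66.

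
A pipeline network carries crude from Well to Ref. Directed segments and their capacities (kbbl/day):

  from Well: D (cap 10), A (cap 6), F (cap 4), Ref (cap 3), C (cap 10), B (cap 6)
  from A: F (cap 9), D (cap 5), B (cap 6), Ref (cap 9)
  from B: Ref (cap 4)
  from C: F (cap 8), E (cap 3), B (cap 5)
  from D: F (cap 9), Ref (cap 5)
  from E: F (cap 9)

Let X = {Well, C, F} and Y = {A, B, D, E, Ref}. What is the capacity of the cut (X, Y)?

Edges leaving {Well, C, F}: Well→A (6), Well→B (6), Well→D (10), Well→Ref (3), C→B (5), C→E (3).
Cut capacity = 6 + 6 + 10 + 3 + 5 + 3 = 33.

33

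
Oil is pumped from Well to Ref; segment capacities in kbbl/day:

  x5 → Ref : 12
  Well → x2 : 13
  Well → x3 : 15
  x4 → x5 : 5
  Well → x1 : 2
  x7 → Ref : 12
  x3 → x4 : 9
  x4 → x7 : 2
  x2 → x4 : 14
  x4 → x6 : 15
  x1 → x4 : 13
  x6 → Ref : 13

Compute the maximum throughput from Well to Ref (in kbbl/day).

Augment Well→x1→x4→x5→Ref: bottleneck 2, flow now 2.
Augment Well→x2→x4→x5→Ref: bottleneck 3, flow now 5.
Augment Well→x2→x4→x6→Ref: bottleneck 10, flow now 15.
Augment Well→x3→x4→x6→Ref: bottleneck 3, flow now 18.
Augment Well→x3→x4→x7→Ref: bottleneck 2, flow now 20.
No augmenting path remains; maximum flow = 20.
In the residual graph, reachable from Well: {Well, x1, x2, x3, x4, x6}.
Min-cut edges: x4→x5 (5), x4→x7 (2), x6→Ref (13); capacity 5 + 2 + 13 = 20.
This cut is saturated, so no flow can exceed 20.

20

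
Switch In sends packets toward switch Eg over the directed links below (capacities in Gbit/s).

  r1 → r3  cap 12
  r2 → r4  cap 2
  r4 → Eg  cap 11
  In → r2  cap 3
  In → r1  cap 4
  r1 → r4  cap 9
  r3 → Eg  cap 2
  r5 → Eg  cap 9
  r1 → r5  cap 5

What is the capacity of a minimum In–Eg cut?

6

Augment In→r1→r3→Eg: bottleneck 2, flow now 2.
Augment In→r1→r4→Eg: bottleneck 2, flow now 4.
Augment In→r2→r4→Eg: bottleneck 2, flow now 6.
No augmenting path remains; maximum flow = 6.
By max-flow min-cut, the minimum cut capacity equals the max flow.
In the residual graph, reachable from In: {In, r2}.
Min-cut edges: In→r1 (4), r2→r4 (2); capacity 4 + 2 = 6.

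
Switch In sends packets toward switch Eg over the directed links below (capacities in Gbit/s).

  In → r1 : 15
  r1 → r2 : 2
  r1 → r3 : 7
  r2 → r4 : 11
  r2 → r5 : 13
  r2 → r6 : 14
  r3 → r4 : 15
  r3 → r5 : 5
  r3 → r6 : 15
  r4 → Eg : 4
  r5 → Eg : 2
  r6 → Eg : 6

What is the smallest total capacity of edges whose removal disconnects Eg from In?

9

Augment In→r1→r2→r4→Eg: bottleneck 2, flow now 2.
Augment In→r1→r3→r4→Eg: bottleneck 2, flow now 4.
Augment In→r1→r3→r5→Eg: bottleneck 2, flow now 6.
Augment In→r1→r3→r6→Eg: bottleneck 3, flow now 9.
No augmenting path remains; maximum flow = 9.
By max-flow min-cut, the minimum cut capacity equals the max flow.
In the residual graph, reachable from In: {In, r1}.
Min-cut edges: r1→r2 (2), r1→r3 (7); capacity 2 + 7 = 9.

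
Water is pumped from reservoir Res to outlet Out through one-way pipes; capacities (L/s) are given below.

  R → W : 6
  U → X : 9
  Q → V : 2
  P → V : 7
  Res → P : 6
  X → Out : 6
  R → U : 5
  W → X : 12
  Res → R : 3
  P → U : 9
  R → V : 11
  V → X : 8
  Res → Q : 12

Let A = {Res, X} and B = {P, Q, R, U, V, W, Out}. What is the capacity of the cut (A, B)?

Edges leaving {Res, X}: Res→P (6), Res→Q (12), Res→R (3), X→Out (6).
Cut capacity = 6 + 12 + 3 + 6 = 27.

27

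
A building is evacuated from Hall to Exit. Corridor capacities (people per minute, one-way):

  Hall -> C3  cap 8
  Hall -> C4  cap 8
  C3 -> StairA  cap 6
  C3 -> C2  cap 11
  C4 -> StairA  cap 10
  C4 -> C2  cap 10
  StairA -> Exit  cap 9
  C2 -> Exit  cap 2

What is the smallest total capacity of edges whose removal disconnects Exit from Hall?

Augment Hall→C3→StairA→Exit: bottleneck 6, flow now 6.
Augment Hall→C3→C2→Exit: bottleneck 2, flow now 8.
Augment Hall→C4→StairA→Exit: bottleneck 3, flow now 11.
No augmenting path remains; maximum flow = 11.
By max-flow min-cut, the minimum cut capacity equals the max flow.
In the residual graph, reachable from Hall: {Hall, C3, C4, StairA, C2}.
Min-cut edges: StairA→Exit (9), C2→Exit (2); capacity 9 + 2 = 11.

11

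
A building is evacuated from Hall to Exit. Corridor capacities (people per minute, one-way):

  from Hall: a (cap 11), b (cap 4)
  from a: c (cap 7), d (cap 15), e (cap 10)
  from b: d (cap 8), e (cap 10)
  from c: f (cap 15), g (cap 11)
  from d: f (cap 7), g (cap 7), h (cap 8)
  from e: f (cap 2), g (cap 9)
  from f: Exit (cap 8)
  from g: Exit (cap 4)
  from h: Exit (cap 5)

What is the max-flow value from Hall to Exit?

Augment Hall→a→c→f→Exit: bottleneck 7, flow now 7.
Augment Hall→a→d→f→Exit: bottleneck 1, flow now 8.
Augment Hall→a→d→g→Exit: bottleneck 3, flow now 11.
Augment Hall→b→d→g→Exit: bottleneck 1, flow now 12.
Augment Hall→b→d→h→Exit: bottleneck 3, flow now 15.
No augmenting path remains; maximum flow = 15.
In the residual graph, reachable from Hall: {Hall}.
Min-cut edges: Hall→a (11), Hall→b (4); capacity 11 + 4 = 15.
This cut is saturated, so no flow can exceed 15.

15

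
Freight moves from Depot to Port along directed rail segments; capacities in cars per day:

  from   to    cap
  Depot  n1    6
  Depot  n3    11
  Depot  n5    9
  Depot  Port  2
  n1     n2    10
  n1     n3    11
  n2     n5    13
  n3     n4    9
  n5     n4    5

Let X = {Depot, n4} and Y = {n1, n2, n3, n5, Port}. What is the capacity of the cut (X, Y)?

Edges leaving {Depot, n4}: Depot→n1 (6), Depot→n3 (11), Depot→n5 (9), Depot→Port (2).
Cut capacity = 6 + 11 + 9 + 2 = 28.

28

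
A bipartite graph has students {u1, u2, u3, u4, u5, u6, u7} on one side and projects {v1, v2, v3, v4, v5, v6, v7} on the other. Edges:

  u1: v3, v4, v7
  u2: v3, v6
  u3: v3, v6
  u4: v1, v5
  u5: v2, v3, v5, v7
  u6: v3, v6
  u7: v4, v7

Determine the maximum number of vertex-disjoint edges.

6

Unit-capacity flow: source→left, listed edges, right→sink; max matching = max flow.
Augmenting path u1→v3 (+1); matched 1.
Augmenting path u2→v6 (+1); matched 2.
Augmenting path u4→v1 (+1); matched 3.
Augmenting path u5→v2 (+1); matched 4.
Augmenting path u7→v4 (+1); matched 5.
Augmenting path u3→v3→u1→v7 (+1); matched 6.
No augmenting path remains; maximum matching = 6.
König certificate: {u1, u4, u5, u7, v3, v6} is a vertex cover of size 6 (every listed pair touches it), so no matching can be larger.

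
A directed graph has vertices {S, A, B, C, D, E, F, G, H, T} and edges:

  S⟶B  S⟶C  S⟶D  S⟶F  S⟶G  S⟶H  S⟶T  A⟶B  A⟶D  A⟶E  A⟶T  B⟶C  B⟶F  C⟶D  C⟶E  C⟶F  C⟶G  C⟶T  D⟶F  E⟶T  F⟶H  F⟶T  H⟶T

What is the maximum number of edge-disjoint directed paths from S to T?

Assign every edge capacity 1; by Menger, the answer equals the max flow.
Path S→T (+1); total 1.
Path S→C→T (+1); total 2.
Path S→F→T (+1); total 3.
Path S→H→T (+1); total 4.
Path S→B→C→E→T (+1); total 5.
No residual S→T path; max flow = 5.
Certifying cut of size 5: {F→T, H→T, S→B, S→C, S→T}.

5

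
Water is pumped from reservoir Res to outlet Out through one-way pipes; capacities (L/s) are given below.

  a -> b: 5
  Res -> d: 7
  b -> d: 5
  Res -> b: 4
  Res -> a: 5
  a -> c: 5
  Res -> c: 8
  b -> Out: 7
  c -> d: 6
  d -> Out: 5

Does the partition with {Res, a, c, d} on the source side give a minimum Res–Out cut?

No — its capacity is 14, but the minimum cut has capacity 12.

Given cut capacity: 4 + 5 + 5 = 14.
Augment Res→b→Out: bottleneck 4, flow now 4.
Augment Res→d→Out: bottleneck 5, flow now 9.
Augment Res→a→b→Out: bottleneck 3, flow now 12.
No augmenting path remains; maximum flow = 12.
In the residual graph, reachable from Res: {Res, a, b, c, d}.
Min-cut edges: b→Out (7), d→Out (5); capacity 7 + 5 = 12.
Cut capacity 14 exceeds the max flow 12, so it is not minimum.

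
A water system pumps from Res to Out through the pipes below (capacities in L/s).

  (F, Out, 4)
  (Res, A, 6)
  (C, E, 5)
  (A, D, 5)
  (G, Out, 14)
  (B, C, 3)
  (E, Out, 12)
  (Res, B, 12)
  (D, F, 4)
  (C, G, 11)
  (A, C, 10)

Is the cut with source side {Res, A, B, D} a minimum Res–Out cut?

Given cut capacity: 10 + 3 + 4 = 17.
Augment Res→A→C→E→Out: bottleneck 5, flow now 5.
Augment Res→A→C→G→Out: bottleneck 1, flow now 6.
Augment Res→B→C→G→Out: bottleneck 3, flow now 9.
No augmenting path remains; maximum flow = 9.
In the residual graph, reachable from Res: {Res, B}.
Min-cut edges: Res→A (6), B→C (3); capacity 6 + 3 = 9.
Cut capacity 17 exceeds the max flow 9, so it is not minimum.

No — its capacity is 17, but the minimum cut has capacity 9.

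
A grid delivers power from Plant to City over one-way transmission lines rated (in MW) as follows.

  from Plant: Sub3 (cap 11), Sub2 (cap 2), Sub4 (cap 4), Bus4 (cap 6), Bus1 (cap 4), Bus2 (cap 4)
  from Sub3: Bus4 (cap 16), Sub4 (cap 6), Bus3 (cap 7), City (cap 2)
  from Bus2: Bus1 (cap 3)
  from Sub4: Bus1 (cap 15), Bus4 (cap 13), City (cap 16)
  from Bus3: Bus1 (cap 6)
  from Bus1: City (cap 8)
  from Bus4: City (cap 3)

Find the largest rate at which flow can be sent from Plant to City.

23

Augment Plant→Sub3→City: bottleneck 2, flow now 2.
Augment Plant→Sub4→City: bottleneck 4, flow now 6.
Augment Plant→Bus1→City: bottleneck 4, flow now 10.
Augment Plant→Bus4→City: bottleneck 3, flow now 13.
Augment Plant→Sub3→Sub4→City: bottleneck 6, flow now 19.
Augment Plant→Bus2→Bus1→City: bottleneck 3, flow now 22.
Augment Plant→Sub3→Bus3→Bus1→City: bottleneck 1, flow now 23.
No augmenting path remains; maximum flow = 23.
In the residual graph, reachable from Plant: {Plant, Sub3, Bus2, Bus3, Sub2, Bus1, Bus4}.
Min-cut edges: Plant→Sub4 (4), Sub3→Sub4 (6), Sub3→City (2), Bus1→City (8), Bus4→City (3); capacity 4 + 6 + 2 + 8 + 3 = 23.
This cut is saturated, so no flow can exceed 23.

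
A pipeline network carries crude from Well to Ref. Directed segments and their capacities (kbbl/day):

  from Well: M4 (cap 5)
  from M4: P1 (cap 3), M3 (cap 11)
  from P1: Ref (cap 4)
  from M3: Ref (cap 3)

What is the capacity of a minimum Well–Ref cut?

5

Augment Well→M4→P1→Ref: bottleneck 3, flow now 3.
Augment Well→M4→M3→Ref: bottleneck 2, flow now 5.
No augmenting path remains; maximum flow = 5.
By max-flow min-cut, the minimum cut capacity equals the max flow.
In the residual graph, reachable from Well: {Well}.
Min-cut edges: Well→M4 (5); capacity 5 = 5.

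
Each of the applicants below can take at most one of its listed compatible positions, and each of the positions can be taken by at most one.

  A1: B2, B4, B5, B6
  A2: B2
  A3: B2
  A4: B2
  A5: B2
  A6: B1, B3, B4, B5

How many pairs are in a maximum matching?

Unit-capacity flow: source→left, listed edges, right→sink; max matching = max flow.
Augmenting path A1→B2 (+1); matched 1.
Augmenting path A6→B1 (+1); matched 2.
Augmenting path A2→B2→A1→B4 (+1); matched 3.
No augmenting path remains; maximum matching = 3.
König certificate: {A1, A6, B2} is a vertex cover of size 3 (every listed pair touches it), so no matching can be larger.

3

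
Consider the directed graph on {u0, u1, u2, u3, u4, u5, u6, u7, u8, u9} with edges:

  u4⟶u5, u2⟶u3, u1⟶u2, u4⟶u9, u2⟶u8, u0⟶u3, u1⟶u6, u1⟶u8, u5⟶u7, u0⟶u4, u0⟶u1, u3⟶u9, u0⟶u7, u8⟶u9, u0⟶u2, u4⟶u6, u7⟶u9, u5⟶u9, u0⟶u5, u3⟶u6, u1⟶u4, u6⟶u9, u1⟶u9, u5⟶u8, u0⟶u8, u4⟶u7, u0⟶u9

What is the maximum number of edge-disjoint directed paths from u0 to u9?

Assign every edge capacity 1; by Menger, the answer equals the max flow.
Path u0→u9 (+1); total 1.
Path u0→u1→u9 (+1); total 2.
Path u0→u3→u9 (+1); total 3.
Path u0→u4→u9 (+1); total 4.
Path u0→u5→u9 (+1); total 5.
Path u0→u7→u9 (+1); total 6.
Path u0→u8→u9 (+1); total 7.
Path u0→u2→u3→u6→u9 (+1); total 8.
No residual u0→u9 path; max flow = 8.
Certifying cut of size 8: {u0→u1, u0→u2, u0→u3, u0→u4, u0→u5, u0→u7, u0→u8, u0→u9}.

8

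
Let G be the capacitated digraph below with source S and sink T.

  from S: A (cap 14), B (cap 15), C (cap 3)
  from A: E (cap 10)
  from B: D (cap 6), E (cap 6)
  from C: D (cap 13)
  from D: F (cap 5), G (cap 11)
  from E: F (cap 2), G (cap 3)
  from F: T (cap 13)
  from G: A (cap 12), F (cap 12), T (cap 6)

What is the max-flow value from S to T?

14

Augment S→A→E→F→T: bottleneck 2, flow now 2.
Augment S→A→E→G→T: bottleneck 3, flow now 5.
Augment S→B→D→F→T: bottleneck 5, flow now 10.
Augment S→B→D→G→T: bottleneck 1, flow now 11.
Augment S→C→D→G→T: bottleneck 2, flow now 13.
Augment S→C→D→G→F→T: bottleneck 1, flow now 14.
No augmenting path remains; maximum flow = 14.
In the residual graph, reachable from S: {S, A, B, E}.
Min-cut edges: S→C (3), B→D (6), E→F (2), E→G (3); capacity 3 + 6 + 2 + 3 = 14.
This cut is saturated, so no flow can exceed 14.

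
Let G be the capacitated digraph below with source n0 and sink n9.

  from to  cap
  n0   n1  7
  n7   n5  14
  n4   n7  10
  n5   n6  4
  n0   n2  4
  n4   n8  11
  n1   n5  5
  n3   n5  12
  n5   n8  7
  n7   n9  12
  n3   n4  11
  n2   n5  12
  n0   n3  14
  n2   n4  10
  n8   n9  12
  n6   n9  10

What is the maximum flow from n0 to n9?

23

Augment n0→n1→n5→n6→n9: bottleneck 4, flow now 4.
Augment n0→n1→n5→n8→n9: bottleneck 1, flow now 5.
Augment n0→n2→n4→n7→n9: bottleneck 4, flow now 9.
Augment n0→n3→n4→n7→n9: bottleneck 6, flow now 15.
Augment n0→n3→n4→n8→n9: bottleneck 5, flow now 20.
Augment n0→n3→n5→n8→n9: bottleneck 3, flow now 23.
No augmenting path remains; maximum flow = 23.
In the residual graph, reachable from n0: {n0, n1}.
Min-cut edges: n0→n2 (4), n0→n3 (14), n1→n5 (5); capacity 4 + 14 + 5 = 23.
This cut is saturated, so no flow can exceed 23.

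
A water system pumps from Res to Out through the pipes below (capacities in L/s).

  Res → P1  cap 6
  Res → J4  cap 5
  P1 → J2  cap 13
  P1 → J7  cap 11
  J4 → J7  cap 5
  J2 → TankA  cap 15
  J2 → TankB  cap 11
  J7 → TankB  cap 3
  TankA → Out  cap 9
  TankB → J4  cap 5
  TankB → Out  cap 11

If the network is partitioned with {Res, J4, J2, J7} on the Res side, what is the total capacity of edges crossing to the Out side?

Edges leaving {Res, J4, J2, J7}: Res→P1 (6), J2→TankA (15), J2→TankB (11), J7→TankB (3).
Cut capacity = 6 + 15 + 11 + 3 = 35.

35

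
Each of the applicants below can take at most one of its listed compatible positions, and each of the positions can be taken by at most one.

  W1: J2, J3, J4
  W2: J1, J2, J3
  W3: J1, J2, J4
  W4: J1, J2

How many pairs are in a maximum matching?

4

Unit-capacity flow: source→left, listed edges, right→sink; max matching = max flow.
Augmenting path W1→J2 (+1); matched 1.
Augmenting path W2→J1 (+1); matched 2.
Augmenting path W3→J4 (+1); matched 3.
Augmenting path W4→J1→W2→J3 (+1); matched 4.
No augmenting path remains; maximum matching = 4.
König certificate: {W1, W2, W3, W4} is a vertex cover of size 4 (every listed pair touches it), so no matching can be larger.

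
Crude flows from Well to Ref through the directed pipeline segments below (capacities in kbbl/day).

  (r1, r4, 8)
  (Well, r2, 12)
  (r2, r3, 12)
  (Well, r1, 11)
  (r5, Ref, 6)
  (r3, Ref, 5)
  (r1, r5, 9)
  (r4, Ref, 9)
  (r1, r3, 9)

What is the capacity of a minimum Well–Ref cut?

16

Augment Well→r1→r3→Ref: bottleneck 5, flow now 5.
Augment Well→r1→r4→Ref: bottleneck 6, flow now 11.
Augment Well→r2→r3→r1→r4→Ref: bottleneck 2, flow now 13. (uses reverse residual edge)
Augment Well→r2→r3→r1→r5→Ref: bottleneck 3, flow now 16. (uses reverse residual edge)
No augmenting path remains; maximum flow = 16.
By max-flow min-cut, the minimum cut capacity equals the max flow.
In the residual graph, reachable from Well: {Well, r2, r3}.
Min-cut edges: Well→r1 (11), r3→Ref (5); capacity 11 + 5 = 16.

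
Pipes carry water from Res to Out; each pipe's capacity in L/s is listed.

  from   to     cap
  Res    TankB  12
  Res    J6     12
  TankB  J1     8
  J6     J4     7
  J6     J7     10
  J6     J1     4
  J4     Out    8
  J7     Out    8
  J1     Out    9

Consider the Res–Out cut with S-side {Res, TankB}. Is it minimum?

Yes — it is a minimum cut (capacity 20).

Given cut capacity: 12 + 8 = 20.
Augment Res→TankB→J1→Out: bottleneck 8, flow now 8.
Augment Res→J6→J4→Out: bottleneck 7, flow now 15.
Augment Res→J6→J7→Out: bottleneck 5, flow now 20.
No augmenting path remains; maximum flow = 20.
Cut capacity 20 equals the max flow, so it is a minimum cut.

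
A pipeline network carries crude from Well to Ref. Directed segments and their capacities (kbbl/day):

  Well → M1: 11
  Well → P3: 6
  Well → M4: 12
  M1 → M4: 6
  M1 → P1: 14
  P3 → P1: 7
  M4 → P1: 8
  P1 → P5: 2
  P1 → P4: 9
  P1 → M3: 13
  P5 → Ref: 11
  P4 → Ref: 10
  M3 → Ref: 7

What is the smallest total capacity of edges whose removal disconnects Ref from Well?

Augment Well→M1→P1→P5→Ref: bottleneck 2, flow now 2.
Augment Well→M1→P1→P4→Ref: bottleneck 9, flow now 11.
Augment Well→P3→P1→M3→Ref: bottleneck 6, flow now 17.
Augment Well→M4→P1→M3→Ref: bottleneck 1, flow now 18.
No augmenting path remains; maximum flow = 18.
By max-flow min-cut, the minimum cut capacity equals the max flow.
In the residual graph, reachable from Well: {Well, M1, P3, M4, P1, M3}.
Min-cut edges: P1→P5 (2), P1→P4 (9), M3→Ref (7); capacity 2 + 9 + 7 = 18.

18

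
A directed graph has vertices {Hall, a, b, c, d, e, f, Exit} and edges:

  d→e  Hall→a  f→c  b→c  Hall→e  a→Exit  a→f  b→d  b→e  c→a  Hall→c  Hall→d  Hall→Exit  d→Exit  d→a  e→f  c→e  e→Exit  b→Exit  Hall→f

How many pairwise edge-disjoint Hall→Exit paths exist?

Assign every edge capacity 1; by Menger, the answer equals the max flow.
Path Hall→Exit (+1); total 1.
Path Hall→a→Exit (+1); total 2.
Path Hall→d→Exit (+1); total 3.
Path Hall→e→Exit (+1); total 4.
No residual Hall→Exit path; max flow = 4.
Certifying cut of size 4: {Hall→Exit, Hall→d, a→Exit, e→Exit}.

4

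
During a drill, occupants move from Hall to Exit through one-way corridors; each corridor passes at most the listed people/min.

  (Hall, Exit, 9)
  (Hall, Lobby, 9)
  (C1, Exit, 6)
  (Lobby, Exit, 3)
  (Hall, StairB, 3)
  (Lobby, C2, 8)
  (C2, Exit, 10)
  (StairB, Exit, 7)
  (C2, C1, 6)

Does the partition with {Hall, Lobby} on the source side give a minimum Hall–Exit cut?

Given cut capacity: 3 + 9 + 8 + 3 = 23.
Augment Hall→Exit: bottleneck 9, flow now 9.
Augment Hall→Lobby→Exit: bottleneck 3, flow now 12.
Augment Hall→StairB→Exit: bottleneck 3, flow now 15.
Augment Hall→Lobby→C2→Exit: bottleneck 6, flow now 21.
No augmenting path remains; maximum flow = 21.
In the residual graph, reachable from Hall: {Hall}.
Min-cut edges: Hall→Lobby (9), Hall→StairB (3), Hall→Exit (9); capacity 9 + 3 + 9 = 21.
Cut capacity 23 exceeds the max flow 21, so it is not minimum.

No — its capacity is 23, but the minimum cut has capacity 21.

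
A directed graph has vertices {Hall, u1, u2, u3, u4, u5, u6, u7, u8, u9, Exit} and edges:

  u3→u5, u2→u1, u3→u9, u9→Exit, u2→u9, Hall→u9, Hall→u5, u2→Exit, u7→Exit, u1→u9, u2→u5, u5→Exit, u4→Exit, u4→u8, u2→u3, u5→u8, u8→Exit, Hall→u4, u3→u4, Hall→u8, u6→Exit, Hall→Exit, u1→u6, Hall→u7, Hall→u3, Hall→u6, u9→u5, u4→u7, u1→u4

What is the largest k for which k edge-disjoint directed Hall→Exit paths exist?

Assign every edge capacity 1; by Menger, the answer equals the max flow.
Path Hall→Exit (+1); total 1.
Path Hall→u4→Exit (+1); total 2.
Path Hall→u5→Exit (+1); total 3.
Path Hall→u6→Exit (+1); total 4.
Path Hall→u7→Exit (+1); total 5.
Path Hall→u8→Exit (+1); total 6.
Path Hall→u9→Exit (+1); total 7.
No residual Hall→Exit path; max flow = 7.
Certifying cut of size 7: {Hall→Exit, Hall→u6, u4→Exit, u5→Exit, u7→Exit, u8→Exit, u9→Exit}.

7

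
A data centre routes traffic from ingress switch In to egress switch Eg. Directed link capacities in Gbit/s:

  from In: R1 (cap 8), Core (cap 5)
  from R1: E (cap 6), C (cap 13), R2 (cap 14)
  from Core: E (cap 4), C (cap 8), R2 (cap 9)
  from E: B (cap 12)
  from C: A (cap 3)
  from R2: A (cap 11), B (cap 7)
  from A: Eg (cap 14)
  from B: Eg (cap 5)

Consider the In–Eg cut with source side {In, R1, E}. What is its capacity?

Edges leaving {In, R1, E}: In→Core (5), R1→C (13), R1→R2 (14), E→B (12).
Cut capacity = 5 + 13 + 14 + 12 = 44.

44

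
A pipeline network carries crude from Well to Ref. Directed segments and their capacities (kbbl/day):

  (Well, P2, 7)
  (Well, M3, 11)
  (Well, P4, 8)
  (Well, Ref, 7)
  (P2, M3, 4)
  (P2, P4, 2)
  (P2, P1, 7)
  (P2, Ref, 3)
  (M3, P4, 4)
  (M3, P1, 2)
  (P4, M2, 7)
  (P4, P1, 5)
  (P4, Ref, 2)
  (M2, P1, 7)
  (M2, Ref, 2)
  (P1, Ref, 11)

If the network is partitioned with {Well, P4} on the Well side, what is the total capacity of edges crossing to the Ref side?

39

Edges leaving {Well, P4}: Well→P2 (7), Well→M3 (11), Well→Ref (7), P4→M2 (7), P4→P1 (5), P4→Ref (2).
Cut capacity = 7 + 11 + 7 + 7 + 5 + 2 = 39.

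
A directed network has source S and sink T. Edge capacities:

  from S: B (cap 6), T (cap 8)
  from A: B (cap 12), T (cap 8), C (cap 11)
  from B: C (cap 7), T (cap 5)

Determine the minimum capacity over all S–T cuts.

13

Augment S→T: bottleneck 8, flow now 8.
Augment S→B→T: bottleneck 5, flow now 13.
No augmenting path remains; maximum flow = 13.
By max-flow min-cut, the minimum cut capacity equals the max flow.
In the residual graph, reachable from S: {S, B, C}.
Min-cut edges: S→T (8), B→T (5); capacity 8 + 5 = 13.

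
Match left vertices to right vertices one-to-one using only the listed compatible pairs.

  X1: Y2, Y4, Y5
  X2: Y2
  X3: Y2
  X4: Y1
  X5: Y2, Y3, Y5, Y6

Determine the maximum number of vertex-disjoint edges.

4

Unit-capacity flow: source→left, listed edges, right→sink; max matching = max flow.
Augmenting path X1→Y2 (+1); matched 1.
Augmenting path X4→Y1 (+1); matched 2.
Augmenting path X5→Y3 (+1); matched 3.
Augmenting path X2→Y2→X1→Y4 (+1); matched 4.
No augmenting path remains; maximum matching = 4.
König certificate: {X1, X4, X5, Y2} is a vertex cover of size 4 (every listed pair touches it), so no matching can be larger.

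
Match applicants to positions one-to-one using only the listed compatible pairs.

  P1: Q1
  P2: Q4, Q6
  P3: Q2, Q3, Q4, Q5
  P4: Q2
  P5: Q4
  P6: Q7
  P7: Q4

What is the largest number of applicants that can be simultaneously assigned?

6

Unit-capacity flow: source→left, listed edges, right→sink; max matching = max flow.
Augmenting path P1→Q1 (+1); matched 1.
Augmenting path P2→Q4 (+1); matched 2.
Augmenting path P3→Q2 (+1); matched 3.
Augmenting path P6→Q7 (+1); matched 4.
Augmenting path P4→Q2→P3→Q3 (+1); matched 5.
Augmenting path P5→Q4→P2→Q6 (+1); matched 6.
No augmenting path remains; maximum matching = 6.
König certificate: {P1, P2, P3, P4, P6, Q4} is a vertex cover of size 6 (every listed pair touches it), so no matching can be larger.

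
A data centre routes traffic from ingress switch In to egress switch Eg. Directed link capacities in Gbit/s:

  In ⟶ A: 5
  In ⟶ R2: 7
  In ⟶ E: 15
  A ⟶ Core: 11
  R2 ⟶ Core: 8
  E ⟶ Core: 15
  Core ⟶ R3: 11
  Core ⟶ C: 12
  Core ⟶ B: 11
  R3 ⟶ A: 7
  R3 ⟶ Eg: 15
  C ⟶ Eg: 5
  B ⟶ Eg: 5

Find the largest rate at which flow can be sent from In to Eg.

21

Augment In→A→Core→R3→Eg: bottleneck 5, flow now 5.
Augment In→R2→Core→R3→Eg: bottleneck 6, flow now 11.
Augment In→R2→Core→C→Eg: bottleneck 1, flow now 12.
Augment In→E→Core→C→Eg: bottleneck 4, flow now 16.
Augment In→E→Core→B→Eg: bottleneck 5, flow now 21.
No augmenting path remains; maximum flow = 21.
In the residual graph, reachable from In: {In, A, R2, E, Core, C, B}.
Min-cut edges: Core→R3 (11), C→Eg (5), B→Eg (5); capacity 11 + 5 + 5 = 21.
This cut is saturated, so no flow can exceed 21.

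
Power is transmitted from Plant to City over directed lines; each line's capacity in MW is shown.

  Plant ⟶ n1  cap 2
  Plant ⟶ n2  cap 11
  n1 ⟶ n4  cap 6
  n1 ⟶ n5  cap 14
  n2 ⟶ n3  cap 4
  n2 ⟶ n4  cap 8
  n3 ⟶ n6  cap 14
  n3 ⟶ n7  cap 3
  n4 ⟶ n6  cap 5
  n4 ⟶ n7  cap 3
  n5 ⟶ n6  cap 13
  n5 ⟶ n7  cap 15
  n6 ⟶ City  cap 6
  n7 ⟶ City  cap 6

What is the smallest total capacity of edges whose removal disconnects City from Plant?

12

Augment Plant→n1→n4→n6→City: bottleneck 2, flow now 2.
Augment Plant→n2→n3→n6→City: bottleneck 4, flow now 6.
Augment Plant→n2→n4→n7→City: bottleneck 3, flow now 9.
Augment Plant→n2→n4→n1→n5→n7→City: bottleneck 2, flow now 11. (uses reverse residual edge)
Augment Plant→n2→n4→n6→n3→n7→City: bottleneck 1, flow now 12. (uses reverse residual edge)
No augmenting path remains; maximum flow = 12.
By max-flow min-cut, the minimum cut capacity equals the max flow.
In the residual graph, reachable from Plant: {Plant, n1, n2, n3, n4, n5, n6, n7}.
Min-cut edges: n6→City (6), n7→City (6); capacity 6 + 6 = 12.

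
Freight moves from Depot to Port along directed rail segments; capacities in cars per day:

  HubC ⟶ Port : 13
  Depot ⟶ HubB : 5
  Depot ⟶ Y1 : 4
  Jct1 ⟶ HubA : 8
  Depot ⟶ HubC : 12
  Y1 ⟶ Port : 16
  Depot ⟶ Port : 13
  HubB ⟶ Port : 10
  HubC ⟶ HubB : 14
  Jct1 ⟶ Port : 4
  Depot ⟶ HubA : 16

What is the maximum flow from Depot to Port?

Augment Depot→Port: bottleneck 13, flow now 13.
Augment Depot→HubC→Port: bottleneck 12, flow now 25.
Augment Depot→Y1→Port: bottleneck 4, flow now 29.
Augment Depot→HubB→Port: bottleneck 5, flow now 34.
No augmenting path remains; maximum flow = 34.
In the residual graph, reachable from Depot: {Depot, HubA}.
Min-cut edges: Depot→HubC (12), Depot→Y1 (4), Depot→HubB (5), Depot→Port (13); capacity 12 + 4 + 5 + 13 = 34.
This cut is saturated, so no flow can exceed 34.

34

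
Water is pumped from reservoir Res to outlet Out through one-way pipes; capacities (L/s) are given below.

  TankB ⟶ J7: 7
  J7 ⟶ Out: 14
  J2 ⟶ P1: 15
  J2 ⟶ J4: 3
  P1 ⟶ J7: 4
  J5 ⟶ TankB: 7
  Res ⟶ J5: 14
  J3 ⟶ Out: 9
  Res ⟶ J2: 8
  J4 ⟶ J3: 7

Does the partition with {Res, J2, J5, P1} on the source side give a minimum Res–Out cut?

Yes — it is a minimum cut (capacity 14).

Given cut capacity: 3 + 7 + 4 = 14.
Augment Res→J2→J4→J3→Out: bottleneck 3, flow now 3.
Augment Res→J2→P1→J7→Out: bottleneck 4, flow now 7.
Augment Res→J5→TankB→J7→Out: bottleneck 7, flow now 14.
No augmenting path remains; maximum flow = 14.
Cut capacity 14 equals the max flow, so it is a minimum cut.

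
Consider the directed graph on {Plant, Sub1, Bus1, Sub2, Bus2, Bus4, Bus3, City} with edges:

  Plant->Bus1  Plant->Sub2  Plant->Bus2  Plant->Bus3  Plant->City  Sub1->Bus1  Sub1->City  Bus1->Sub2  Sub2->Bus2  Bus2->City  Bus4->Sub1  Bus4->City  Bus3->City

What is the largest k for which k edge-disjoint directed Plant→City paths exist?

Assign every edge capacity 1; by Menger, the answer equals the max flow.
Path Plant→City (+1); total 1.
Path Plant→Bus2→City (+1); total 2.
Path Plant→Bus3→City (+1); total 3.
No residual Plant→City path; max flow = 3.
Certifying cut of size 3: {Bus2→City, Plant→Bus3, Plant→City}.

3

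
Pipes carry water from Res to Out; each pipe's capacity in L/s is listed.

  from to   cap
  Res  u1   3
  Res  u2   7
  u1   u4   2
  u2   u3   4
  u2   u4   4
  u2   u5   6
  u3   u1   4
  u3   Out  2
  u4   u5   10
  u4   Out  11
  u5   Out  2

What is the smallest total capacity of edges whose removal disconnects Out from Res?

9

Augment Res→u1→u4→Out: bottleneck 2, flow now 2.
Augment Res→u2→u3→Out: bottleneck 2, flow now 4.
Augment Res→u2→u4→Out: bottleneck 4, flow now 8.
Augment Res→u2→u5→Out: bottleneck 1, flow now 9.
No augmenting path remains; maximum flow = 9.
By max-flow min-cut, the minimum cut capacity equals the max flow.
In the residual graph, reachable from Res: {Res, u1}.
Min-cut edges: Res→u2 (7), u1→u4 (2); capacity 7 + 2 = 9.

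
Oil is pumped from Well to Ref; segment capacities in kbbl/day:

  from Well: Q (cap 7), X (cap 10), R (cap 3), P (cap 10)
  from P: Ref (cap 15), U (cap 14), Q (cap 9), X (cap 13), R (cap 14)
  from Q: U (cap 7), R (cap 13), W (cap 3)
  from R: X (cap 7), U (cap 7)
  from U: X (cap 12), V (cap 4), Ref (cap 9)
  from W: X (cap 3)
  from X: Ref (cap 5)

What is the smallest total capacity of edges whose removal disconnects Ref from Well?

24

Augment Well→P→Ref: bottleneck 10, flow now 10.
Augment Well→X→Ref: bottleneck 5, flow now 15.
Augment Well→Q→U→Ref: bottleneck 7, flow now 22.
Augment Well→R→U→Ref: bottleneck 2, flow now 24.
No augmenting path remains; maximum flow = 24.
By max-flow min-cut, the minimum cut capacity equals the max flow.
In the residual graph, reachable from Well: {Well, Q, R, U, V, W, X}.
Min-cut edges: Well→P (10), U→Ref (9), X→Ref (5); capacity 10 + 9 + 5 = 24.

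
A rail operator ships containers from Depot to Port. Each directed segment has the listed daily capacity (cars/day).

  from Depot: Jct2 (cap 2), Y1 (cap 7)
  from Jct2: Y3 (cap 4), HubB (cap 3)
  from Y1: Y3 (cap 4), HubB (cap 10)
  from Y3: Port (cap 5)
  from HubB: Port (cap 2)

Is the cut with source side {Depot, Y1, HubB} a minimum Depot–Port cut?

Given cut capacity: 2 + 4 + 2 = 8.
Augment Depot→Jct2→Y3→Port: bottleneck 2, flow now 2.
Augment Depot→Y1→Y3→Port: bottleneck 3, flow now 5.
Augment Depot→Y1→HubB→Port: bottleneck 2, flow now 7.
No augmenting path remains; maximum flow = 7.
In the residual graph, reachable from Depot: {Depot, Jct2, Y1, Y3, HubB}.
Min-cut edges: Y3→Port (5), HubB→Port (2); capacity 5 + 2 = 7.
Cut capacity 8 exceeds the max flow 7, so it is not minimum.

No — its capacity is 8, but the minimum cut has capacity 7.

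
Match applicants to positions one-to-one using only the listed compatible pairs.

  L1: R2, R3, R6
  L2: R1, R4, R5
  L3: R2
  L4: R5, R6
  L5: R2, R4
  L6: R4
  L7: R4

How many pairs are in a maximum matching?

5

Unit-capacity flow: source→left, listed edges, right→sink; max matching = max flow.
Augmenting path L1→R2 (+1); matched 1.
Augmenting path L2→R1 (+1); matched 2.
Augmenting path L4→R5 (+1); matched 3.
Augmenting path L5→R4 (+1); matched 4.
Augmenting path L3→R2→L1→R3 (+1); matched 5.
No augmenting path remains; maximum matching = 5.
König certificate: {L1, L2, L4, R2, R4} is a vertex cover of size 5 (every listed pair touches it), so no matching can be larger.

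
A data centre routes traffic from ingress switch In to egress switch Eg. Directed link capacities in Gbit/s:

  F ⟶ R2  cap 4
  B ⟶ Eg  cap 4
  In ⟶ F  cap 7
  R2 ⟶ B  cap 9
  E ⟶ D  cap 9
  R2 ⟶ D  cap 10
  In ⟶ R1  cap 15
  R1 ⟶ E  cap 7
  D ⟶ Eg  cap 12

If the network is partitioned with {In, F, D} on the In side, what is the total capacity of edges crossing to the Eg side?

Edges leaving {In, F, D}: In→R1 (15), F→R2 (4), D→Eg (12).
Cut capacity = 15 + 4 + 12 = 31.

31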